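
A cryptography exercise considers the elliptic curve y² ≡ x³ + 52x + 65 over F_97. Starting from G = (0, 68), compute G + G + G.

(18, 72)

Repeated addition: build up to 3G.
2G: tangent at (0, 68): λ = (3·0² + 52)/(2·68) ≡ 52/39. 39⁻¹ ≡ 5 (mod 97) since 39·5 = 195 ≡ 1, so λ ≡ 52·5 ≡ 66.
  x = λ² - 0 - 0 = 4356 - 0 ≡ 88; y = λ·(0 - 88) - 68 ≡ 41. → (88, 41)
3G: (88, 41) + (0, 68). λ = (68 - 41)/(0 - 88) ≡ 27/9 mod 97. 9⁻¹ ≡ 54 (mod 97), so λ ≡ 3.
  x = λ² - 88 - 0 = 9 - 88 ≡ 18; y = λ·(88 - 18) - 41 ≡ 72. → (18, 72)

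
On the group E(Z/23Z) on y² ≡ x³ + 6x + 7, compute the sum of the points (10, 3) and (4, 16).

(22, 0)

(10, 3) + (4, 16). λ = (16 - 3)/(4 - 10) ≡ 13/17 mod 23. 17⁻¹ ≡ 19 (mod 23) since 17·19 = 323 ≡ 1, so λ ≡ 17.
  x = λ² - 10 - 4 = 289 - 14 ≡ 22; y = λ·(10 - 22) - 3 ≡ 0. → (22, 0)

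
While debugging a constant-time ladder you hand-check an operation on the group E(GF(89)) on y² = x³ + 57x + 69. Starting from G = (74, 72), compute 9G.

Double-and-add on 9 = (1001)₂. Start with G = (74, 72) for the leading 1-bit.
double: tangent at (74, 72): λ = (3·74² + 57)/(2·72) ≡ 20/55. 55⁻¹ ≡ 34 (mod 89), so λ ≡ 20·34 ≡ 57.
  x = λ² - 74 - 74 = 3249 - 148 ≡ 75; y = λ·(74 - 75) - 72 ≡ 49. → (75, 49)
double: tangent at (75, 49): λ = (3·75² + 57)/(2·49) ≡ 22/9. 9⁻¹ ≡ 10 (mod 89), so λ ≡ 22·10 ≡ 42.
  x = λ² - 75 - 75 = 1764 - 150 ≡ 12; y = λ·(75 - 12) - 49 ≡ 16. → (12, 16)
double: tangent at (12, 16): λ = (3·12² + 57)/(2·16) ≡ 44/32. 32⁻¹ ≡ 64 (mod 89) since 32·64 = 2048 ≡ 1, so λ ≡ 44·64 ≡ 57.
  x = λ² - 12 - 12 = 3249 - 24 ≡ 21; y = λ·(12 - 21) - 16 ≡ 5. → (21, 5)
add G: (21, 5) + (74, 72). λ = (72 - 5)/(74 - 21) ≡ 67/53 mod 89. 53⁻¹ ≡ 42 (mod 89) since 53·42 = 2226 ≡ 1, so λ ≡ 55.
  x = λ² - 21 - 74 = 3025 - 95 ≡ 82; y = λ·(21 - 82) - 5 ≡ 22. → (82, 22)

(82, 22)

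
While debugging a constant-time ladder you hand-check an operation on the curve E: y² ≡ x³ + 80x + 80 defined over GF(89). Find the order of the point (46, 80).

4

2P: tangent at (46, 80): λ = (3·46² + 80)/(2·80) ≡ 20/71. 71⁻¹ ≡ 84 (mod 89), so λ ≡ 20·84 ≡ 78.
  x = λ² - 46 - 46 = 6084 - 92 ≡ 29; y = λ·(46 - 29) - 80 ≡ 0. → (29, 0)
3P: (29, 0) + (46, 80). λ = (80 - 0)/(46 - 29) ≡ 80/17 mod 89. 17⁻¹ ≡ 21 (mod 89), so λ ≡ 78.
  x = λ² - 29 - 46 = 6084 - 75 ≡ 46; y = λ·(29 - 46) - 0 ≡ 9. → (46, 9)
4P: (46, 9) + (46, 80): same x and y₁ ≡ -y₂, so the sum is O.
4P = O, so the order is 4.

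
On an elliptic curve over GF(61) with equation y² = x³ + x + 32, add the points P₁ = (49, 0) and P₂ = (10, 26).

(49, 0) + (10, 26). λ = (26 - 0)/(10 - 49) ≡ 26/22 mod 61. 22⁻¹ ≡ 25 (mod 61) since 22·25 = 550 ≡ 1, so λ ≡ 40.
  x = λ² - 49 - 10 = 1600 - 59 ≡ 16; y = λ·(49 - 16) - 0 ≡ 39. → (16, 39)

(16, 39)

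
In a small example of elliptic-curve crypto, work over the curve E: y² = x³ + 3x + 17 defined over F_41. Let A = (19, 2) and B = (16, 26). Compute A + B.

(19, 2) + (16, 26). λ = (26 - 2)/(16 - 19) ≡ 24/38 mod 41. 38⁻¹ ≡ 27 (mod 41) since 38·27 = 1026 ≡ 1, so λ ≡ 33.
  x = λ² - 19 - 16 = 1089 - 35 ≡ 29; y = λ·(19 - 29) - 2 ≡ 37. → (29, 37)

(29, 37)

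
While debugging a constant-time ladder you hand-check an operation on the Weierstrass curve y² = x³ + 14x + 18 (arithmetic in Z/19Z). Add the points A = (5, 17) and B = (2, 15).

(4, 9)

(5, 17) + (2, 15). λ = (15 - 17)/(2 - 5) ≡ 17/16 mod 19. 16⁻¹ ≡ 6 (mod 19), so λ ≡ 7.
  x = λ² - 5 - 2 = 49 - 7 ≡ 4; y = λ·(5 - 4) - 17 ≡ 9. → (4, 9)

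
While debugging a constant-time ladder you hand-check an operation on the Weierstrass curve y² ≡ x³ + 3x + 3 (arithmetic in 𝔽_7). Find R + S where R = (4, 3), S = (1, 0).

(3, 5)

(4, 3) + (1, 0). λ = (0 - 3)/(1 - 4) ≡ 4/4 mod 7. 4⁻¹ ≡ 2 (mod 7), so λ ≡ 1.
  x = λ² - 4 - 1 = 1 - 5 ≡ 3; y = λ·(4 - 3) - 3 ≡ 5. → (3, 5)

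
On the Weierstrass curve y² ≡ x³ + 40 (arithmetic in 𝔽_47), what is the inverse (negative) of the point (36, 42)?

-(36, 42) = (36, -42 mod 47) = (36, 5).

(36, 5)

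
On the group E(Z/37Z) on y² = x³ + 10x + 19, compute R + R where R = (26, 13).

tangent at (26, 13): λ = (3·26² + 10)/(2·13) ≡ 3/26. 26⁻¹ ≡ 10 (mod 37) since 26·10 = 260 ≡ 1, so λ ≡ 3·10 ≡ 30.
  x = λ² - 26 - 26 = 900 - 52 ≡ 34; y = λ·(26 - 34) - 13 ≡ 6. → (34, 6)

(34, 6)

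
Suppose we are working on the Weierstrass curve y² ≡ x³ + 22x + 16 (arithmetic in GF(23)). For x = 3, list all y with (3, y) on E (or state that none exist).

x³ + 22x + 16 = 109 ≡ 17 (mod 23).
17 is a non-residue mod 23; no y exists.

none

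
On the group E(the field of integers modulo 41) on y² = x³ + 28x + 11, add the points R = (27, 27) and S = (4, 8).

(12, 5)

(27, 27) + (4, 8). λ = (8 - 27)/(4 - 27) ≡ 22/18 mod 41. 18⁻¹ ≡ 16 (mod 41), so λ ≡ 24.
  x = λ² - 27 - 4 = 576 - 31 ≡ 12; y = λ·(27 - 12) - 27 ≡ 5. → (12, 5)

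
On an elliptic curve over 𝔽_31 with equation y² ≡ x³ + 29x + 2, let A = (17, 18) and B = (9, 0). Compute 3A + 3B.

(24, 13)

First 3A:
Repeated addition: build up to 3A.
2A: tangent at (17, 18): λ = (3·17² + 29)/(2·18) ≡ 28/5. 5⁻¹ ≡ 25 (mod 31) since 5·25 = 125 ≡ 1, so λ ≡ 28·25 ≡ 18.
  x = λ² - 17 - 17 = 324 - 34 ≡ 11; y = λ·(17 - 11) - 18 ≡ 28. → (11, 28)
3A: (11, 28) + (17, 18). λ = (18 - 28)/(17 - 11) ≡ 21/6 mod 31. 6⁻¹ ≡ 26 (mod 31) since 6·26 = 156 ≡ 1, so λ ≡ 19.
  x = λ² - 11 - 17 = 361 - 28 ≡ 23; y = λ·(11 - 23) - 28 ≡ 23. → (23, 23)
3A = (23, 23).
Next 3B:
Repeated addition: build up to 3B.
2B: (9, 0) + (9, 0): same x and y₁ ≡ -y₂, so the sum is O.
3B: O + (9, 0) = (9, 0) (identity).
3B = (9, 0).
Finally 3A + 3B:
(23, 23) + (9, 0). λ = (0 - 23)/(9 - 23) ≡ 8/17 mod 31. 17⁻¹ ≡ 11 (mod 31) since 17·11 = 187 ≡ 1, so λ ≡ 26.
  x = λ² - 23 - 9 = 676 - 32 ≡ 24; y = λ·(23 - 24) - 23 ≡ 13. → (24, 13)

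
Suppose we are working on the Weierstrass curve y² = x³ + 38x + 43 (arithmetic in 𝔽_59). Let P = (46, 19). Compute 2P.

tangent at (46, 19): λ = (3·46² + 38)/(2·19) ≡ 14/38. 38⁻¹ ≡ 14 (mod 59), so λ ≡ 14·14 ≡ 19.
  x = λ² - 46 - 46 = 361 - 92 ≡ 33; y = λ·(46 - 33) - 19 ≡ 51. → (33, 51)

(33, 51)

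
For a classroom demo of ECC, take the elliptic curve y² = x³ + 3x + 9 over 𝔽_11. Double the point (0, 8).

(3, 10)

tangent at (0, 8): λ = (3·0² + 3)/(2·8) ≡ 3/5. 5⁻¹ ≡ 9 (mod 11), so λ ≡ 3·9 ≡ 5.
  x = λ² - 0 - 0 = 25 - 0 ≡ 3; y = λ·(0 - 3) - 8 ≡ 10. → (3, 10)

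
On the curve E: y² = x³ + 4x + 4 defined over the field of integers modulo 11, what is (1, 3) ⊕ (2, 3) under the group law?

(8, 8)

(1, 3) + (2, 3). λ = (3 - 3)/(2 - 1) ≡ 0/1 mod 11. 1⁻¹ ≡ 1 (mod 11), so λ ≡ 0.
  x = λ² - 1 - 2 = 0 - 3 ≡ 8; y = λ·(1 - 8) - 3 ≡ 8. → (8, 8)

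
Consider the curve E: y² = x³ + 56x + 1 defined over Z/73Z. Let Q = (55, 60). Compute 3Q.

(32, 55)

Repeated addition: build up to 3Q.
2Q: tangent at (55, 60): λ = (3·55² + 56)/(2·60) ≡ 6/47. 47⁻¹ ≡ 14 (mod 73), so λ ≡ 6·14 ≡ 11.
  x = λ² - 55 - 55 = 121 - 110 ≡ 11; y = λ·(55 - 11) - 60 ≡ 59. → (11, 59)
3Q: (11, 59) + (55, 60). λ = (60 - 59)/(55 - 11) ≡ 1/44 mod 73. 44⁻¹ ≡ 5 (mod 73), so λ ≡ 5.
  x = λ² - 11 - 55 = 25 - 66 ≡ 32; y = λ·(11 - 32) - 59 ≡ 55. → (32, 55)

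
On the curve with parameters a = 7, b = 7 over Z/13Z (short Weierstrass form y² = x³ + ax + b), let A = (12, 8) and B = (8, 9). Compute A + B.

(2, 9)

(12, 8) + (8, 9). λ = (9 - 8)/(8 - 12) ≡ 1/9 mod 13. 9⁻¹ ≡ 3 (mod 13), so λ ≡ 3.
  x = λ² - 12 - 8 = 9 - 20 ≡ 2; y = λ·(12 - 2) - 8 ≡ 9. → (2, 9)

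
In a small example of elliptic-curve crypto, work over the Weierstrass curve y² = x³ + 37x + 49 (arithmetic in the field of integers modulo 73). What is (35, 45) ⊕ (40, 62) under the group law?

(35, 45) + (40, 62). λ = (62 - 45)/(40 - 35) ≡ 17/5 mod 73. 5⁻¹ ≡ 44 (mod 73), so λ ≡ 18.
  x = λ² - 35 - 40 = 324 - 75 ≡ 30; y = λ·(35 - 30) - 45 ≡ 45. → (30, 45)

(30, 45)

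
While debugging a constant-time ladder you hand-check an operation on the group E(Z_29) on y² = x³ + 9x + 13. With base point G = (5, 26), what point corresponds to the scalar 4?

Double-and-add on 4 = (100)₂. Start with G = (5, 26) for the leading 1-bit.
double: tangent at (5, 26): λ = (3·5² + 9)/(2·26) ≡ 26/23. 23⁻¹ ≡ 24 (mod 29) since 23·24 = 552 ≡ 1, so λ ≡ 26·24 ≡ 15.
  x = λ² - 5 - 5 = 225 - 10 ≡ 12; y = λ·(5 - 12) - 26 ≡ 14. → (12, 14)
double: tangent at (12, 14): λ = (3·12² + 9)/(2·14) ≡ 6/28. 28⁻¹ ≡ 28 (mod 29), so λ ≡ 6·28 ≡ 23.
  x = λ² - 12 - 12 = 529 - 24 ≡ 12; y = λ·(12 - 12) - 14 ≡ 15. → (12, 15)

(12, 15)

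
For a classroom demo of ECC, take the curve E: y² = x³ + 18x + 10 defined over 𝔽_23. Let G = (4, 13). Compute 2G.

(16, 22)

tangent at (4, 13): λ = (3·4² + 18)/(2·13) ≡ 20/3. 3⁻¹ ≡ 8 (mod 23), so λ ≡ 20·8 ≡ 22.
  x = λ² - 4 - 4 = 484 - 8 ≡ 16; y = λ·(4 - 16) - 13 ≡ 22. → (16, 22)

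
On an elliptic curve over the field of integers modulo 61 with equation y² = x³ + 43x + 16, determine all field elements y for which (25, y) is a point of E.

none

x³ + 43x + 16 = 16716 ≡ 2 (mod 61).
2 is a non-residue mod 61; no y exists.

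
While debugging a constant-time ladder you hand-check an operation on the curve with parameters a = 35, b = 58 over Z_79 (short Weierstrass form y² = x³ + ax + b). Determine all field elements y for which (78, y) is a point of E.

x³ + 35x + 58 = 477340 ≡ 22 (mod 79).
Square roots of 22 mod 79: 38 and 41 (since 38² = 1444 ≡ 22).

38, 41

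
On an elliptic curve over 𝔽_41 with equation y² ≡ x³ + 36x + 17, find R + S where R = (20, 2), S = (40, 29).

(27, 7)

(20, 2) + (40, 29). λ = (29 - 2)/(40 - 20) ≡ 27/20 mod 41. 20⁻¹ ≡ 39 (mod 41) since 20·39 = 780 ≡ 1, so λ ≡ 28.
  x = λ² - 20 - 40 = 784 - 60 ≡ 27; y = λ·(20 - 27) - 2 ≡ 7. → (27, 7)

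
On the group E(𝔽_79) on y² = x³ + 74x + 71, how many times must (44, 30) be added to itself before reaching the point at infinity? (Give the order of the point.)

7

2P: tangent at (44, 30): λ = (3·44² + 74)/(2·30) ≡ 36/60. 60⁻¹ ≡ 54 (mod 79) since 60·54 = 3240 ≡ 1, so λ ≡ 36·54 ≡ 48.
  x = λ² - 44 - 44 = 2304 - 88 ≡ 4; y = λ·(44 - 4) - 30 ≡ 73. → (4, 73)
3P: (4, 73) + (44, 30). λ = (30 - 73)/(44 - 4) ≡ 36/40 mod 79. 40⁻¹ ≡ 2 (mod 79) since 40·2 = 80 ≡ 1, so λ ≡ 72.
  x = λ² - 4 - 44 = 5184 - 48 ≡ 1; y = λ·(4 - 1) - 73 ≡ 64. → (1, 64)
4P: (1, 64) + (44, 30). λ = (30 - 64)/(44 - 1) ≡ 45/43 mod 79. 43⁻¹ ≡ 68 (mod 79), so λ ≡ 58.
  x = λ² - 1 - 44 = 3364 - 45 ≡ 1; y = λ·(1 - 1) - 64 ≡ 15. → (1, 15)
5P: (1, 15) + (44, 30). λ = (30 - 15)/(44 - 1) ≡ 15/43 mod 79. 43⁻¹ ≡ 68 (mod 79), so λ ≡ 72.
  x = λ² - 1 - 44 = 5184 - 45 ≡ 4; y = λ·(1 - 4) - 15 ≡ 6. → (4, 6)
6P: (4, 6) + (44, 30). λ = (30 - 6)/(44 - 4) ≡ 24/40 mod 79. 40⁻¹ ≡ 2 (mod 79) since 40·2 = 80 ≡ 1, so λ ≡ 48.
  x = λ² - 4 - 44 = 2304 - 48 ≡ 44; y = λ·(4 - 44) - 6 ≡ 49. → (44, 49)
7P: (44, 49) + (44, 30): same x and y₁ ≡ -y₂, so the sum is the point at infinity.
7P = the point at infinity, so the order is 7.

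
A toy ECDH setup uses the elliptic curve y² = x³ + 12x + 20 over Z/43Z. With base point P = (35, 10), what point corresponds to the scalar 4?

(12, 0)

Double-and-add on 4 = (100)₂. Start with P = (35, 10) for the leading 1-bit.
double: tangent at (35, 10): λ = (3·35² + 12)/(2·10) ≡ 32/20. 20⁻¹ ≡ 28 (mod 43), so λ ≡ 32·28 ≡ 36.
  x = λ² - 35 - 35 = 1296 - 70 ≡ 22; y = λ·(35 - 22) - 10 ≡ 28. → (22, 28)
double: tangent at (22, 28): λ = (3·22² + 12)/(2·28) ≡ 2/13. 13⁻¹ ≡ 10 (mod 43) since 13·10 = 130 ≡ 1, so λ ≡ 2·10 ≡ 20.
  x = λ² - 22 - 22 = 400 - 44 ≡ 12; y = λ·(22 - 12) - 28 ≡ 0. → (12, 0)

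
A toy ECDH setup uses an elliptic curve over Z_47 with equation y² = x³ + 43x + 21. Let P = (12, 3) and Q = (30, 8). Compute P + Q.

(12, 3) + (30, 8). λ = (8 - 3)/(30 - 12) ≡ 5/18 mod 47. 18⁻¹ ≡ 34 (mod 47), so λ ≡ 29.
  x = λ² - 12 - 30 = 841 - 42 ≡ 0; y = λ·(12 - 0) - 3 ≡ 16. → (0, 16)

(0, 16)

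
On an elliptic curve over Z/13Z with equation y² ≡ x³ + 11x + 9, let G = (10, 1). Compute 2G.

tangent at (10, 1): λ = (3·10² + 11)/(2·1) ≡ 12/2. 2⁻¹ ≡ 7 (mod 13), so λ ≡ 12·7 ≡ 6.
  x = λ² - 10 - 10 = 36 - 20 ≡ 3; y = λ·(10 - 3) - 1 ≡ 2. → (3, 2)

(3, 2)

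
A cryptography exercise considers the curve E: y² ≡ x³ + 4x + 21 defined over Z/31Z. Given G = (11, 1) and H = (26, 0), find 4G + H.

First 4G:
Double-and-add on 4 = (100)₂. Start with G = (11, 1) for the leading 1-bit.
double: tangent at (11, 1): λ = (3·11² + 4)/(2·1) ≡ 26/2. 2⁻¹ ≡ 16 (mod 31), so λ ≡ 26·16 ≡ 13.
  x = λ² - 11 - 11 = 169 - 22 ≡ 23; y = λ·(11 - 23) - 1 ≡ 29. → (23, 29)
double: tangent at (23, 29): λ = (3·23² + 4)/(2·29) ≡ 10/27. 27⁻¹ ≡ 23 (mod 31) since 27·23 = 621 ≡ 1, so λ ≡ 10·23 ≡ 13.
  x = λ² - 23 - 23 = 169 - 46 ≡ 30; y = λ·(23 - 30) - 29 ≡ 4. → (30, 4)
4G = (30, 4).
Finally 4G + H:
(30, 4) + (26, 0). λ = (0 - 4)/(26 - 30) ≡ 27/27 mod 31. 27⁻¹ ≡ 23 (mod 31), so λ ≡ 1.
  x = λ² - 30 - 26 = 1 - 56 ≡ 7; y = λ·(30 - 7) - 4 ≡ 19. → (7, 19)

(7, 19)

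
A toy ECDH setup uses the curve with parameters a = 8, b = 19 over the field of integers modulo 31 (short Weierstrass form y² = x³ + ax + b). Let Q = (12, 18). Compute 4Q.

(6, 29)

Repeated addition: build up to 4Q.
2Q: tangent at (12, 18): λ = (3·12² + 8)/(2·18) ≡ 6/5. 5⁻¹ ≡ 25 (mod 31), so λ ≡ 6·25 ≡ 26.
  x = λ² - 12 - 12 = 676 - 24 ≡ 1; y = λ·(12 - 1) - 18 ≡ 20. → (1, 20)
3Q: (1, 20) + (12, 18). λ = (18 - 20)/(12 - 1) ≡ 29/11 mod 31. 11⁻¹ ≡ 17 (mod 31), so λ ≡ 28.
  x = λ² - 1 - 12 = 784 - 13 ≡ 27; y = λ·(1 - 27) - 20 ≡ 27. → (27, 27)
4Q: (27, 27) + (12, 18). λ = (18 - 27)/(12 - 27) ≡ 22/16 mod 31. 16⁻¹ ≡ 2 (mod 31) since 16·2 = 32 ≡ 1, so λ ≡ 13.
  x = λ² - 27 - 12 = 169 - 39 ≡ 6; y = λ·(27 - 6) - 27 ≡ 29. → (6, 29)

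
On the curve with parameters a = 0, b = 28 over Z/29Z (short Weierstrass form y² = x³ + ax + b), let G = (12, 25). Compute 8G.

Double-and-add on 8 = (1000)₂. Start with G = (12, 25) for the leading 1-bit.
double: tangent at (12, 25): λ = (3·12² + 0)/(2·25) ≡ 26/21. 21⁻¹ ≡ 18 (mod 29), so λ ≡ 26·18 ≡ 4.
  x = λ² - 12 - 12 = 16 - 24 ≡ 21; y = λ·(12 - 21) - 25 ≡ 26. → (21, 26)
double: tangent at (21, 26): λ = (3·21² + 0)/(2·26) ≡ 18/23. 23⁻¹ ≡ 24 (mod 29) since 23·24 = 552 ≡ 1, so λ ≡ 18·24 ≡ 26.
  x = λ² - 21 - 21 = 676 - 42 ≡ 25; y = λ·(21 - 25) - 26 ≡ 15. → (25, 15)
double: tangent at (25, 15): λ = (3·25² + 0)/(2·15) ≡ 19/1. 1⁻¹ ≡ 1 (mod 29) since 1·1 = 1 ≡ 1, so λ ≡ 19·1 ≡ 19.
  x = λ² - 25 - 25 = 361 - 50 ≡ 21; y = λ·(25 - 21) - 15 ≡ 3. → (21, 3)

(21, 3)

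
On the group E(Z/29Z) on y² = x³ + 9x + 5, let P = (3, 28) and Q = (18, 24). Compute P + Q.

(3, 28) + (18, 24). λ = (24 - 28)/(18 - 3) ≡ 25/15 mod 29. 15⁻¹ ≡ 2 (mod 29) since 15·2 = 30 ≡ 1, so λ ≡ 21.
  x = λ² - 3 - 18 = 441 - 21 ≡ 14; y = λ·(3 - 14) - 28 ≡ 2. → (14, 2)

(14, 2)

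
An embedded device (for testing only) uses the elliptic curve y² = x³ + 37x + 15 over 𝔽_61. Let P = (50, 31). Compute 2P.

tangent at (50, 31): λ = (3·50² + 37)/(2·31) ≡ 34/1. 1⁻¹ ≡ 1 (mod 61) since 1·1 = 1 ≡ 1, so λ ≡ 34·1 ≡ 34.
  x = λ² - 50 - 50 = 1156 - 100 ≡ 19; y = λ·(50 - 19) - 31 ≡ 47. → (19, 47)

(19, 47)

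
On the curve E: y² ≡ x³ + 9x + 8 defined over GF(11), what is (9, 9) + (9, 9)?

(2, 1)

tangent at (9, 9): λ = (3·9² + 9)/(2·9) ≡ 10/7. 7⁻¹ ≡ 8 (mod 11) since 7·8 = 56 ≡ 1, so λ ≡ 10·8 ≡ 3.
  x = λ² - 9 - 9 = 9 - 18 ≡ 2; y = λ·(9 - 2) - 9 ≡ 1. → (2, 1)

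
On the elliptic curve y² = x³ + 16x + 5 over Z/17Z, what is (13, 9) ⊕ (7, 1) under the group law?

(12, 15)

(13, 9) + (7, 1). λ = (1 - 9)/(7 - 13) ≡ 9/11 mod 17. 11⁻¹ ≡ 14 (mod 17), so λ ≡ 7.
  x = λ² - 13 - 7 = 49 - 20 ≡ 12; y = λ·(13 - 12) - 9 ≡ 15. → (12, 15)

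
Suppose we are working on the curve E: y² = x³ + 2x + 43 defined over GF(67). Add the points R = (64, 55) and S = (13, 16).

(64, 55) + (13, 16). λ = (16 - 55)/(13 - 64) ≡ 28/16 mod 67. 16⁻¹ ≡ 21 (mod 67) since 16·21 = 336 ≡ 1, so λ ≡ 52.
  x = λ² - 64 - 13 = 2704 - 77 ≡ 14; y = λ·(64 - 14) - 55 ≡ 66. → (14, 66)

(14, 66)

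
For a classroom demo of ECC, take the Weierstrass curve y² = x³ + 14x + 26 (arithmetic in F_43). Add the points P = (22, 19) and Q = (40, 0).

(21, 11)

(22, 19) + (40, 0). λ = (0 - 19)/(40 - 22) ≡ 24/18 mod 43. 18⁻¹ ≡ 12 (mod 43), so λ ≡ 30.
  x = λ² - 22 - 40 = 900 - 62 ≡ 21; y = λ·(22 - 21) - 19 ≡ 11. → (21, 11)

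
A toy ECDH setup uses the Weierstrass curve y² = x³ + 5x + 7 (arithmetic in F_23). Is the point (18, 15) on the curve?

yes

y² = 15² ≡ 18; x³ + 5x + 7 = 5929 ≡ 18 (mod 23). 18 = 18.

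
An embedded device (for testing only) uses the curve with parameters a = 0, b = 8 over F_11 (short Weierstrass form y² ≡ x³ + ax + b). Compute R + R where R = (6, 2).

(2, 7)

tangent at (6, 2): λ = (3·6² + 0)/(2·2) ≡ 9/4. 4⁻¹ ≡ 3 (mod 11) since 4·3 = 12 ≡ 1, so λ ≡ 9·3 ≡ 5.
  x = λ² - 6 - 6 = 25 - 12 ≡ 2; y = λ·(6 - 2) - 2 ≡ 7. → (2, 7)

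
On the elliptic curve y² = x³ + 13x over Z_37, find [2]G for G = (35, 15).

(16, 7)

tangent at (35, 15): λ = (3·35² + 13)/(2·15) ≡ 25/30. 30⁻¹ ≡ 21 (mod 37) since 30·21 = 630 ≡ 1, so λ ≡ 25·21 ≡ 7.
  x = λ² - 35 - 35 = 49 - 70 ≡ 16; y = λ·(35 - 16) - 15 ≡ 7. → (16, 7)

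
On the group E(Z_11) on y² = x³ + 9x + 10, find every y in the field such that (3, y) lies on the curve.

x³ + 9x + 10 = 64 ≡ 9 (mod 11).
Square roots of 9 mod 11: 3 and 8 (since 3² = 9 ≡ 9).

3, 8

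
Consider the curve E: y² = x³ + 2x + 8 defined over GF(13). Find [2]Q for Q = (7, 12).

(8, 4)

tangent at (7, 12): λ = (3·7² + 2)/(2·12) ≡ 6/11. 11⁻¹ ≡ 6 (mod 13) since 11·6 = 66 ≡ 1, so λ ≡ 6·6 ≡ 10.
  x = λ² - 7 - 7 = 100 - 14 ≡ 8; y = λ·(7 - 8) - 12 ≡ 4. → (8, 4)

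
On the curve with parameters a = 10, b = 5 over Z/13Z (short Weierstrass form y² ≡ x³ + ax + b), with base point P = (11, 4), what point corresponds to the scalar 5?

Double-and-add on 5 = (101)₂. Start with P = (11, 4) for the leading 1-bit.
double: tangent at (11, 4): λ = (3·11² + 10)/(2·4) ≡ 9/8. 8⁻¹ ≡ 5 (mod 13) since 8·5 = 40 ≡ 1, so λ ≡ 9·5 ≡ 6.
  x = λ² - 11 - 11 = 36 - 22 ≡ 1; y = λ·(11 - 1) - 4 ≡ 4. → (1, 4)
double: tangent at (1, 4): λ = (3·1² + 10)/(2·4) ≡ 0/8. 8⁻¹ ≡ 5 (mod 13), so λ ≡ 0·5 ≡ 0.
  x = λ² - 1 - 1 = 0 - 2 ≡ 11; y = λ·(1 - 11) - 4 ≡ 9. → (11, 9)
add P: (11, 9) + (11, 4): same x and y₁ ≡ -y₂, so the sum is ∞.

O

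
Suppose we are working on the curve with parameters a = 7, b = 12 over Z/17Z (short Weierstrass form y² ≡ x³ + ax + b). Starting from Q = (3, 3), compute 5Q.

O

Double-and-add on 5 = (101)₂. Start with Q = (3, 3) for the leading 1-bit.
double: tangent at (3, 3): λ = (3·3² + 7)/(2·3) ≡ 0/6. 6⁻¹ ≡ 3 (mod 17) since 6·3 = 18 ≡ 1, so λ ≡ 0·3 ≡ 0.
  x = λ² - 3 - 3 = 0 - 6 ≡ 11; y = λ·(3 - 11) - 3 ≡ 14. → (11, 14)
double: tangent at (11, 14): λ = (3·11² + 7)/(2·14) ≡ 13/11. 11⁻¹ ≡ 14 (mod 17), so λ ≡ 13·14 ≡ 12.
  x = λ² - 11 - 11 = 144 - 22 ≡ 3; y = λ·(11 - 3) - 14 ≡ 14. → (3, 14)
add Q: (3, 14) + (3, 3): same x and y₁ ≡ -y₂, so the sum is O.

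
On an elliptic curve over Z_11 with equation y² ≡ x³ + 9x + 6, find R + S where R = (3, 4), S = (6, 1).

(3, 7)

(3, 4) + (6, 1). λ = (1 - 4)/(6 - 3) ≡ 8/3 mod 11. 3⁻¹ ≡ 4 (mod 11), so λ ≡ 10.
  x = λ² - 3 - 6 = 100 - 9 ≡ 3; y = λ·(3 - 3) - 4 ≡ 7. → (3, 7)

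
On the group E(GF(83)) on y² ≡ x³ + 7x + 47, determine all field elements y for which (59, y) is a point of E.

x³ + 7x + 47 = 205839 ≡ 82 (mod 83).
82 is a non-residue mod 83; no y exists.

none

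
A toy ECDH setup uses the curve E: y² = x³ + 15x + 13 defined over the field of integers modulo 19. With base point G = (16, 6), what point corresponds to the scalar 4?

(18, 4)

Double-and-add on 4 = (100)₂. Start with G = (16, 6) for the leading 1-bit.
double: tangent at (16, 6): λ = (3·16² + 15)/(2·6) ≡ 4/12. 12⁻¹ ≡ 8 (mod 19) since 12·8 = 96 ≡ 1, so λ ≡ 4·8 ≡ 13.
  x = λ² - 16 - 16 = 169 - 32 ≡ 4; y = λ·(16 - 4) - 6 ≡ 17. → (4, 17)
double: tangent at (4, 17): λ = (3·4² + 15)/(2·17) ≡ 6/15. 15⁻¹ ≡ 14 (mod 19), so λ ≡ 6·14 ≡ 8.
  x = λ² - 4 - 4 = 64 - 8 ≡ 18; y = λ·(4 - 18) - 17 ≡ 4. → (18, 4)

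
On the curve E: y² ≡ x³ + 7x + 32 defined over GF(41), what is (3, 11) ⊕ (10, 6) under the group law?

(26, 23)

(3, 11) + (10, 6). λ = (6 - 11)/(10 - 3) ≡ 36/7 mod 41. 7⁻¹ ≡ 6 (mod 41) since 7·6 = 42 ≡ 1, so λ ≡ 11.
  x = λ² - 3 - 10 = 121 - 13 ≡ 26; y = λ·(3 - 26) - 11 ≡ 23. → (26, 23)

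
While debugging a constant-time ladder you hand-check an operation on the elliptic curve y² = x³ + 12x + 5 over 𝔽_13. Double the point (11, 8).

tangent at (11, 8): λ = (3·11² + 12)/(2·8) ≡ 11/3. 3⁻¹ ≡ 9 (mod 13) since 3·9 = 27 ≡ 1, so λ ≡ 11·9 ≡ 8.
  x = λ² - 11 - 11 = 64 - 22 ≡ 3; y = λ·(11 - 3) - 8 ≡ 4. → (3, 4)

(3, 4)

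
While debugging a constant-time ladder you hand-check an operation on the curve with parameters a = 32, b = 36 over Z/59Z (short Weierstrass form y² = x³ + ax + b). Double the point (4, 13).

(28, 13)

tangent at (4, 13): λ = (3·4² + 32)/(2·13) ≡ 21/26. 26⁻¹ ≡ 25 (mod 59) since 26·25 = 650 ≡ 1, so λ ≡ 21·25 ≡ 53.
  x = λ² - 4 - 4 = 2809 - 8 ≡ 28; y = λ·(4 - 28) - 13 ≡ 13. → (28, 13)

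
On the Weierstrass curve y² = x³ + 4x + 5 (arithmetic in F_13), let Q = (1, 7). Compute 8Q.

(8, 4)

Repeated addition: build up to 8Q.
2Q: tangent at (1, 7): λ = (3·1² + 4)/(2·7) ≡ 7/1. 1⁻¹ ≡ 1 (mod 13) since 1·1 = 1 ≡ 1, so λ ≡ 7·1 ≡ 7.
  x = λ² - 1 - 1 = 49 - 2 ≡ 8; y = λ·(1 - 8) - 7 ≡ 9. → (8, 9)
3Q: (8, 9) + (1, 7). λ = (7 - 9)/(1 - 8) ≡ 11/6 mod 13. 6⁻¹ ≡ 11 (mod 13), so λ ≡ 4.
  x = λ² - 8 - 1 = 16 - 9 ≡ 7; y = λ·(8 - 7) - 9 ≡ 8. → (7, 8)
4Q: (7, 8) + (1, 7). λ = (7 - 8)/(1 - 7) ≡ 12/7 mod 13. 7⁻¹ ≡ 2 (mod 13), so λ ≡ 11.
  x = λ² - 7 - 1 = 121 - 8 ≡ 9; y = λ·(7 - 9) - 8 ≡ 9. → (9, 9)
5Q: (9, 9) + (1, 7). λ = (7 - 9)/(1 - 9) ≡ 11/5 mod 13. 5⁻¹ ≡ 8 (mod 13), so λ ≡ 10.
  x = λ² - 9 - 1 = 100 - 10 ≡ 12; y = λ·(9 - 12) - 9 ≡ 0. → (12, 0)
6Q: (12, 0) + (1, 7). λ = (7 - 0)/(1 - 12) ≡ 7/2 mod 13. 2⁻¹ ≡ 7 (mod 13), so λ ≡ 10.
  x = λ² - 12 - 1 = 100 - 13 ≡ 9; y = λ·(12 - 9) - 0 ≡ 4. → (9, 4)
7Q: (9, 4) + (1, 7). λ = (7 - 4)/(1 - 9) ≡ 3/5 mod 13. 5⁻¹ ≡ 8 (mod 13), so λ ≡ 11.
  x = λ² - 9 - 1 = 121 - 10 ≡ 7; y = λ·(9 - 7) - 4 ≡ 5. → (7, 5)
8Q: (7, 5) + (1, 7). λ = (7 - 5)/(1 - 7) ≡ 2/7 mod 13. 7⁻¹ ≡ 2 (mod 13), so λ ≡ 4.
  x = λ² - 7 - 1 = 16 - 8 ≡ 8; y = λ·(7 - 8) - 5 ≡ 4. → (8, 4)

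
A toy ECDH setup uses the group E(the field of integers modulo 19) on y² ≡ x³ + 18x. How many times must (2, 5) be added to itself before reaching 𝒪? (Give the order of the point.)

2P: tangent at (2, 5): λ = (3·2² + 18)/(2·5) ≡ 11/10. 10⁻¹ ≡ 2 (mod 19) since 10·2 = 20 ≡ 1, so λ ≡ 11·2 ≡ 3.
  x = λ² - 2 - 2 = 9 - 4 ≡ 5; y = λ·(2 - 5) - 5 ≡ 5. → (5, 5)
3P: (5, 5) + (2, 5). λ = (5 - 5)/(2 - 5) ≡ 0/16 mod 19. 16⁻¹ ≡ 6 (mod 19) since 16·6 = 96 ≡ 1, so λ ≡ 0.
  x = λ² - 5 - 2 = 0 - 7 ≡ 12; y = λ·(5 - 12) - 5 ≡ 14. → (12, 14)
4P: (12, 14) + (2, 5). λ = (5 - 14)/(2 - 12) ≡ 10/9 mod 19. 9⁻¹ ≡ 17 (mod 19) since 9·17 = 153 ≡ 1, so λ ≡ 18.
  x = λ² - 12 - 2 = 324 - 14 ≡ 6; y = λ·(12 - 6) - 14 ≡ 18. → (6, 18)
5P: (6, 18) + (2, 5). λ = (5 - 18)/(2 - 6) ≡ 6/15 mod 19. 15⁻¹ ≡ 14 (mod 19), so λ ≡ 8.
  x = λ² - 6 - 2 = 64 - 8 ≡ 18; y = λ·(6 - 18) - 18 ≡ 0. → (18, 0)
6P: (18, 0) + (2, 5). λ = (5 - 0)/(2 - 18) ≡ 5/3 mod 19. 3⁻¹ ≡ 13 (mod 19) since 3·13 = 39 ≡ 1, so λ ≡ 8.
  x = λ² - 18 - 2 = 64 - 20 ≡ 6; y = λ·(18 - 6) - 0 ≡ 1. → (6, 1)
7P: (6, 1) + (2, 5). λ = (5 - 1)/(2 - 6) ≡ 4/15 mod 19. 15⁻¹ ≡ 14 (mod 19), so λ ≡ 18.
  x = λ² - 6 - 2 = 324 - 8 ≡ 12; y = λ·(6 - 12) - 1 ≡ 5. → (12, 5)
8P: (12, 5) + (2, 5). λ = (5 - 5)/(2 - 12) ≡ 0/9 mod 19. 9⁻¹ ≡ 17 (mod 19), so λ ≡ 0.
  x = λ² - 12 - 2 = 0 - 14 ≡ 5; y = λ·(12 - 5) - 5 ≡ 14. → (5, 14)
9P: (5, 14) + (2, 5). λ = (5 - 14)/(2 - 5) ≡ 10/16 mod 19. 16⁻¹ ≡ 6 (mod 19) since 16·6 = 96 ≡ 1, so λ ≡ 3.
  x = λ² - 5 - 2 = 9 - 7 ≡ 2; y = λ·(5 - 2) - 14 ≡ 14. → (2, 14)
10P: (2, 14) + (2, 5): same x and y₁ ≡ -y₂, so the sum is 𝒪.
10P = 𝒪, so the order is 10.

10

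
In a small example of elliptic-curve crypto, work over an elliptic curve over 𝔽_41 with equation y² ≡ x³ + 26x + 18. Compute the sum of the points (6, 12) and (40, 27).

(6, 12) + (40, 27). λ = (27 - 12)/(40 - 6) ≡ 15/34 mod 41. 34⁻¹ ≡ 35 (mod 41) since 34·35 = 1190 ≡ 1, so λ ≡ 33.
  x = λ² - 6 - 40 = 1089 - 46 ≡ 18; y = λ·(6 - 18) - 12 ≡ 2. → (18, 2)

(18, 2)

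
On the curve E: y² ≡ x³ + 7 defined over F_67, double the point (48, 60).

(54, 50)

tangent at (48, 60): λ = (3·48² + 0)/(2·60) ≡ 11/53. 53⁻¹ ≡ 43 (mod 67) since 53·43 = 2279 ≡ 1, so λ ≡ 11·43 ≡ 4.
  x = λ² - 48 - 48 = 16 - 96 ≡ 54; y = λ·(48 - 54) - 60 ≡ 50. → (54, 50)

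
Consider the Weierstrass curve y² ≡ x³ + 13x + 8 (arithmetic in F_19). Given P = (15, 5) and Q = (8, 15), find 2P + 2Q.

First 2P:
Repeated addition: build up to 2P.
2P: tangent at (15, 5): λ = (3·15² + 13)/(2·5) ≡ 4/10. 10⁻¹ ≡ 2 (mod 19) since 10·2 = 20 ≡ 1, so λ ≡ 4·2 ≡ 8.
  x = λ² - 15 - 15 = 64 - 30 ≡ 15; y = λ·(15 - 15) - 5 ≡ 14. → (15, 14)
2P = (15, 14).
Next 2Q:
Repeated addition: build up to 2Q.
2Q: tangent at (8, 15): λ = (3·8² + 13)/(2·15) ≡ 15/11. 11⁻¹ ≡ 7 (mod 19) since 11·7 = 77 ≡ 1, so λ ≡ 15·7 ≡ 10.
  x = λ² - 8 - 8 = 100 - 16 ≡ 8; y = λ·(8 - 8) - 15 ≡ 4. → (8, 4)
2Q = (8, 4).
Finally 2P + 2Q:
(15, 14) + (8, 4). λ = (4 - 14)/(8 - 15) ≡ 9/12 mod 19. 12⁻¹ ≡ 8 (mod 19), so λ ≡ 15.
  x = λ² - 15 - 8 = 225 - 23 ≡ 12; y = λ·(15 - 12) - 14 ≡ 12. → (12, 12)

(12, 12)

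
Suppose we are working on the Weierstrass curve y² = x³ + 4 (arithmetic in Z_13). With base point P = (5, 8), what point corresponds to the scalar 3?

Repeated addition: build up to 3P.
2P: tangent at (5, 8): λ = (3·5² + 0)/(2·8) ≡ 10/3. 3⁻¹ ≡ 9 (mod 13), so λ ≡ 10·9 ≡ 12.
  x = λ² - 5 - 5 = 144 - 10 ≡ 4; y = λ·(5 - 4) - 8 ≡ 4. → (4, 4)
3P: (4, 4) + (5, 8). λ = (8 - 4)/(5 - 4) ≡ 4/1 mod 13. 1⁻¹ ≡ 1 (mod 13) since 1·1 = 1 ≡ 1, so λ ≡ 4.
  x = λ² - 4 - 5 = 16 - 9 ≡ 7; y = λ·(4 - 7) - 4 ≡ 10. → (7, 10)

(7, 10)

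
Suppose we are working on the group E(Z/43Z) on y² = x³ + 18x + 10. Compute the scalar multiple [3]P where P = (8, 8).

Repeated addition: build up to 3P.
2P: tangent at (8, 8): λ = (3·8² + 18)/(2·8) ≡ 38/16. 16⁻¹ ≡ 35 (mod 43), so λ ≡ 38·35 ≡ 40.
  x = λ² - 8 - 8 = 1600 - 16 ≡ 36; y = λ·(8 - 36) - 8 ≡ 33. → (36, 33)
3P: (36, 33) + (8, 8). λ = (8 - 33)/(8 - 36) ≡ 18/15 mod 43. 15⁻¹ ≡ 23 (mod 43) since 15·23 = 345 ≡ 1, so λ ≡ 27.
  x = λ² - 36 - 8 = 729 - 44 ≡ 40; y = λ·(36 - 40) - 33 ≡ 31. → (40, 31)

(40, 31)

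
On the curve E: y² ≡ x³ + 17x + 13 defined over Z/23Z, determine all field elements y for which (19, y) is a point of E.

x³ + 17x + 13 = 7195 ≡ 19 (mod 23).
19 is a non-residue mod 23; no y exists.

none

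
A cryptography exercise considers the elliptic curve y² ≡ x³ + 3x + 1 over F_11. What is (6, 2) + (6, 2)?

(8, 3)

tangent at (6, 2): λ = (3·6² + 3)/(2·2) ≡ 1/4. 4⁻¹ ≡ 3 (mod 11), so λ ≡ 1·3 ≡ 3.
  x = λ² - 6 - 6 = 9 - 12 ≡ 8; y = λ·(6 - 8) - 2 ≡ 3. → (8, 3)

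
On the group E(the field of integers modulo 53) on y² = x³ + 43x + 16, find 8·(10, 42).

(39, 3)

Write G = (10, 42).
Repeated addition: build up to 8G.
2G: tangent at (10, 42): λ = (3·10² + 43)/(2·42) ≡ 25/31. 31⁻¹ ≡ 12 (mod 53) since 31·12 = 372 ≡ 1, so λ ≡ 25·12 ≡ 35.
  x = λ² - 10 - 10 = 1225 - 20 ≡ 39; y = λ·(10 - 39) - 42 ≡ 3. → (39, 3)
3G: (39, 3) + (10, 42). λ = (42 - 3)/(10 - 39) ≡ 39/24 mod 53. 24⁻¹ ≡ 42 (mod 53), so λ ≡ 48.
  x = λ² - 39 - 10 = 2304 - 49 ≡ 29; y = λ·(39 - 29) - 3 ≡ 0. → (29, 0)
4G: (29, 0) + (10, 42). λ = (42 - 0)/(10 - 29) ≡ 42/34 mod 53. 34⁻¹ ≡ 39 (mod 53) since 34·39 = 1326 ≡ 1, so λ ≡ 48.
  x = λ² - 29 - 10 = 2304 - 39 ≡ 39; y = λ·(29 - 39) - 0 ≡ 50. → (39, 50)
5G: (39, 50) + (10, 42). λ = (42 - 50)/(10 - 39) ≡ 45/24 mod 53. 24⁻¹ ≡ 42 (mod 53), so λ ≡ 35.
  x = λ² - 39 - 10 = 1225 - 49 ≡ 10; y = λ·(39 - 10) - 50 ≡ 11. → (10, 11)
6G: (10, 11) + (10, 42): same x and y₁ ≡ -y₂, so the sum is 𝒪.
7G: 𝒪 + (10, 42) = (10, 42) (identity).
8G: tangent at (10, 42): λ = (3·10² + 43)/(2·42) ≡ 25/31. 31⁻¹ ≡ 12 (mod 53), so λ ≡ 25·12 ≡ 35.
  x = λ² - 10 - 10 = 1225 - 20 ≡ 39; y = λ·(10 - 39) - 42 ≡ 3. → (39, 3)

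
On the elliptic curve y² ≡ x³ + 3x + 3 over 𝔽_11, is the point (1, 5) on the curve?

y² = 5² ≡ 3; x³ + 3x + 3 = 7 ≡ 7 (mod 11). 3 ≠ 7.

no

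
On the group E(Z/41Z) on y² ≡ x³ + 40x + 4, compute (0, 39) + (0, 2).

O

The two points share x = 0 and their y-coordinates satisfy 39 + 2 ≡ 0 (mod 41), so they are inverses. Their sum is 𝒪.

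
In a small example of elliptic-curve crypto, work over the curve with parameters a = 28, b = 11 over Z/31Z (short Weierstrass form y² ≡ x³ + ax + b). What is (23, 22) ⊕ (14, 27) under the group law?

(10, 19)

(23, 22) + (14, 27). λ = (27 - 22)/(14 - 23) ≡ 5/22 mod 31. 22⁻¹ ≡ 24 (mod 31), so λ ≡ 27.
  x = λ² - 23 - 14 = 729 - 37 ≡ 10; y = λ·(23 - 10) - 22 ≡ 19. → (10, 19)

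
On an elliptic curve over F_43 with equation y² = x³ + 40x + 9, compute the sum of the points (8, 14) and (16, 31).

(8, 14) + (16, 31). λ = (31 - 14)/(16 - 8) ≡ 17/8 mod 43. 8⁻¹ ≡ 27 (mod 43) since 8·27 = 216 ≡ 1, so λ ≡ 29.
  x = λ² - 8 - 16 = 841 - 24 ≡ 0; y = λ·(8 - 0) - 14 ≡ 3. → (0, 3)

(0, 3)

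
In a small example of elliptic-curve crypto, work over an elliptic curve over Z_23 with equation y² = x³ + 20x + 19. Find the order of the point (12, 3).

2P: tangent at (12, 3): λ = (3·12² + 20)/(2·3) ≡ 15/6. 6⁻¹ ≡ 4 (mod 23), so λ ≡ 15·4 ≡ 14.
  x = λ² - 12 - 12 = 196 - 24 ≡ 11; y = λ·(12 - 11) - 3 ≡ 11. → (11, 11)
3P: (11, 11) + (12, 3). λ = (3 - 11)/(12 - 11) ≡ 15/1 mod 23. 1⁻¹ ≡ 1 (mod 23) since 1·1 = 1 ≡ 1, so λ ≡ 15.
  x = λ² - 11 - 12 = 225 - 23 ≡ 18; y = λ·(11 - 18) - 11 ≡ 22. → (18, 22)
4P: (18, 22) + (12, 3). λ = (3 - 22)/(12 - 18) ≡ 4/17 mod 23. 17⁻¹ ≡ 19 (mod 23), so λ ≡ 7.
  x = λ² - 18 - 12 = 49 - 30 ≡ 19; y = λ·(18 - 19) - 22 ≡ 17. → (19, 17)
5P: (19, 17) + (12, 3). λ = (3 - 17)/(12 - 19) ≡ 9/16 mod 23. 16⁻¹ ≡ 13 (mod 23), so λ ≡ 2.
  x = λ² - 19 - 12 = 4 - 31 ≡ 19; y = λ·(19 - 19) - 17 ≡ 6. → (19, 6)
6P: (19, 6) + (12, 3). λ = (3 - 6)/(12 - 19) ≡ 20/16 mod 23. 16⁻¹ ≡ 13 (mod 23) since 16·13 = 208 ≡ 1, so λ ≡ 7.
  x = λ² - 19 - 12 = 49 - 31 ≡ 18; y = λ·(19 - 18) - 6 ≡ 1. → (18, 1)
7P: (18, 1) + (12, 3). λ = (3 - 1)/(12 - 18) ≡ 2/17 mod 23. 17⁻¹ ≡ 19 (mod 23) since 17·19 = 323 ≡ 1, so λ ≡ 15.
  x = λ² - 18 - 12 = 225 - 30 ≡ 11; y = λ·(18 - 11) - 1 ≡ 12. → (11, 12)
8P: (11, 12) + (12, 3). λ = (3 - 12)/(12 - 11) ≡ 14/1 mod 23. 1⁻¹ ≡ 1 (mod 23), so λ ≡ 14.
  x = λ² - 11 - 12 = 196 - 23 ≡ 12; y = λ·(11 - 12) - 12 ≡ 20. → (12, 20)
9P: (12, 20) + (12, 3): same x and y₁ ≡ -y₂, so the sum is O.
9P = O, so the order is 9.

9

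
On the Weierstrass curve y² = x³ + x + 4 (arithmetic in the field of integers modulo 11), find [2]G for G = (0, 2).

(9, 4)

tangent at (0, 2): λ = (3·0² + 1)/(2·2) ≡ 1/4. 4⁻¹ ≡ 3 (mod 11), so λ ≡ 1·3 ≡ 3.
  x = λ² - 0 - 0 = 9 - 0 ≡ 9; y = λ·(0 - 9) - 2 ≡ 4. → (9, 4)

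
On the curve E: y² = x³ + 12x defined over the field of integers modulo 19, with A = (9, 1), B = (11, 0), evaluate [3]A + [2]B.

(17, 14)

First 3A:
Repeated addition: build up to 3A.
2A: tangent at (9, 1): λ = (3·9² + 12)/(2·1) ≡ 8/2. 2⁻¹ ≡ 10 (mod 19), so λ ≡ 8·10 ≡ 4.
  x = λ² - 9 - 9 = 16 - 18 ≡ 17; y = λ·(9 - 17) - 1 ≡ 5. → (17, 5)
3A: (17, 5) + (9, 1). λ = (1 - 5)/(9 - 17) ≡ 15/11 mod 19. 11⁻¹ ≡ 7 (mod 19), so λ ≡ 10.
  x = λ² - 17 - 9 = 100 - 26 ≡ 17; y = λ·(17 - 17) - 5 ≡ 14. → (17, 14)
3A = (17, 14).
Next 2B:
Repeated addition: build up to 2B.
2B: (11, 0) + (11, 0): same x and y₁ ≡ -y₂, so the sum is ∞.
2B = ∞.
Finally 3A + 2B:
(17, 14) + ∞ = (17, 14) (identity).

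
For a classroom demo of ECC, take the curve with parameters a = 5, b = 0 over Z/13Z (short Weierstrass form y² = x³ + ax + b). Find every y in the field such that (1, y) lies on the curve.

none

x³ + 5x + 0 = 6 ≡ 6 (mod 13).
6 is a non-residue mod 13; no y exists.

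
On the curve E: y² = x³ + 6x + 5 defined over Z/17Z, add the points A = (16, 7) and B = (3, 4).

(16, 7) + (3, 4). λ = (4 - 7)/(3 - 16) ≡ 14/4 mod 17. 4⁻¹ ≡ 13 (mod 17) since 4·13 = 52 ≡ 1, so λ ≡ 12.
  x = λ² - 16 - 3 = 144 - 19 ≡ 6; y = λ·(16 - 6) - 7 ≡ 11. → (6, 11)

(6, 11)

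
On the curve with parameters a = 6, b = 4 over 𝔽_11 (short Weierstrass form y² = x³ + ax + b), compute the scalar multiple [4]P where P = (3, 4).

(4, 9)

Double-and-add on 4 = (100)₂. Start with P = (3, 4) for the leading 1-bit.
double: tangent at (3, 4): λ = (3·3² + 6)/(2·4) ≡ 0/8. 8⁻¹ ≡ 7 (mod 11), so λ ≡ 0·7 ≡ 0.
  x = λ² - 3 - 3 = 0 - 6 ≡ 5; y = λ·(3 - 5) - 4 ≡ 7. → (5, 7)
double: tangent at (5, 7): λ = (3·5² + 6)/(2·7) ≡ 4/3. 3⁻¹ ≡ 4 (mod 11) since 3·4 = 12 ≡ 1, so λ ≡ 4·4 ≡ 5.
  x = λ² - 5 - 5 = 25 - 10 ≡ 4; y = λ·(5 - 4) - 7 ≡ 9. → (4, 9)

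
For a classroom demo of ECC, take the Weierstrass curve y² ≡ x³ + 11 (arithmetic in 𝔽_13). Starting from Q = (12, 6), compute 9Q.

Double-and-add on 9 = (1001)₂. Start with Q = (12, 6) for the leading 1-bit.
double: tangent at (12, 6): λ = (3·12² + 0)/(2·6) ≡ 3/12. 12⁻¹ ≡ 12 (mod 13), so λ ≡ 3·12 ≡ 10.
  x = λ² - 12 - 12 = 100 - 24 ≡ 11; y = λ·(12 - 11) - 6 ≡ 4. → (11, 4)
double: tangent at (11, 4): λ = (3·11² + 0)/(2·4) ≡ 12/8. 8⁻¹ ≡ 5 (mod 13) since 8·5 = 40 ≡ 1, so λ ≡ 12·5 ≡ 8.
  x = λ² - 11 - 11 = 64 - 22 ≡ 3; y = λ·(11 - 3) - 4 ≡ 8. → (3, 8)
double: tangent at (3, 8): λ = (3·3² + 0)/(2·8) ≡ 1/3. 3⁻¹ ≡ 9 (mod 13) since 3·9 = 27 ≡ 1, so λ ≡ 1·9 ≡ 9.
  x = λ² - 3 - 3 = 81 - 6 ≡ 10; y = λ·(3 - 10) - 8 ≡ 7. → (10, 7)
add Q: (10, 7) + (12, 6). λ = (6 - 7)/(12 - 10) ≡ 12/2 mod 13. 2⁻¹ ≡ 7 (mod 13) since 2·7 = 14 ≡ 1, so λ ≡ 6.
  x = λ² - 10 - 12 = 36 - 22 ≡ 1; y = λ·(10 - 1) - 7 ≡ 8. → (1, 8)

(1, 8)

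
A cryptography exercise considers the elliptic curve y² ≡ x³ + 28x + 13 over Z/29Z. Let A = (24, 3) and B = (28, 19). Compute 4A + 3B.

(27, 23)

First 4A:
Repeated addition: build up to 4A.
2A: tangent at (24, 3): λ = (3·24² + 28)/(2·3) ≡ 16/6. 6⁻¹ ≡ 5 (mod 29) since 6·5 = 30 ≡ 1, so λ ≡ 16·5 ≡ 22.
  x = λ² - 24 - 24 = 484 - 48 ≡ 1; y = λ·(24 - 1) - 3 ≡ 10. → (1, 10)
3A: (1, 10) + (24, 3). λ = (3 - 10)/(24 - 1) ≡ 22/23 mod 29. 23⁻¹ ≡ 24 (mod 29), so λ ≡ 6.
  x = λ² - 1 - 24 = 36 - 25 ≡ 11; y = λ·(1 - 11) - 10 ≡ 17. → (11, 17)
4A: (11, 17) + (24, 3). λ = (3 - 17)/(24 - 11) ≡ 15/13 mod 29. 13⁻¹ ≡ 9 (mod 29) since 13·9 = 117 ≡ 1, so λ ≡ 19.
  x = λ² - 11 - 24 = 361 - 35 ≡ 7; y = λ·(11 - 7) - 17 ≡ 1. → (7, 1)
4A = (7, 1).
Next 3B:
Repeated addition: build up to 3B.
2B: tangent at (28, 19): λ = (3·28² + 28)/(2·19) ≡ 2/9. 9⁻¹ ≡ 13 (mod 29) since 9·13 = 117 ≡ 1, so λ ≡ 2·13 ≡ 26.
  x = λ² - 28 - 28 = 676 - 56 ≡ 11; y = λ·(28 - 11) - 19 ≡ 17. → (11, 17)
3B: (11, 17) + (28, 19). λ = (19 - 17)/(28 - 11) ≡ 2/17 mod 29. 17⁻¹ ≡ 12 (mod 29), so λ ≡ 24.
  x = λ² - 11 - 28 = 576 - 39 ≡ 15; y = λ·(11 - 15) - 17 ≡ 3. → (15, 3)
3B = (15, 3).
Finally 4A + 3B:
(7, 1) + (15, 3). λ = (3 - 1)/(15 - 7) ≡ 2/8 mod 29. 8⁻¹ ≡ 11 (mod 29), so λ ≡ 22.
  x = λ² - 7 - 15 = 484 - 22 ≡ 27; y = λ·(7 - 27) - 1 ≡ 23. → (27, 23)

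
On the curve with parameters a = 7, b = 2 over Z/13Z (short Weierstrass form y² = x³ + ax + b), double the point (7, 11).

tangent at (7, 11): λ = (3·7² + 7)/(2·11) ≡ 11/9. 9⁻¹ ≡ 3 (mod 13), so λ ≡ 11·3 ≡ 7.
  x = λ² - 7 - 7 = 49 - 14 ≡ 9; y = λ·(7 - 9) - 11 ≡ 1. → (9, 1)

(9, 1)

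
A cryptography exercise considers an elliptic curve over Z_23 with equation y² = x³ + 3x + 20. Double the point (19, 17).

tangent at (19, 17): λ = (3·19² + 3)/(2·17) ≡ 5/11. 11⁻¹ ≡ 21 (mod 23), so λ ≡ 5·21 ≡ 13.
  x = λ² - 19 - 19 = 169 - 38 ≡ 16; y = λ·(19 - 16) - 17 ≡ 22. → (16, 22)

(16, 22)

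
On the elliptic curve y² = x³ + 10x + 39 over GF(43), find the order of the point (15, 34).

11

2P: tangent at (15, 34): λ = (3·15² + 10)/(2·34) ≡ 40/25. 25⁻¹ ≡ 31 (mod 43), so λ ≡ 40·31 ≡ 36.
  x = λ² - 15 - 15 = 1296 - 30 ≡ 19; y = λ·(15 - 19) - 34 ≡ 37. → (19, 37)
3P: (19, 37) + (15, 34). λ = (34 - 37)/(15 - 19) ≡ 40/39 mod 43. 39⁻¹ ≡ 32 (mod 43) since 39·32 = 1248 ≡ 1, so λ ≡ 33.
  x = λ² - 19 - 15 = 1089 - 34 ≡ 23; y = λ·(19 - 23) - 37 ≡ 3. → (23, 3)
4P: (23, 3) + (15, 34). λ = (34 - 3)/(15 - 23) ≡ 31/35 mod 43. 35⁻¹ ≡ 16 (mod 43) since 35·16 = 560 ≡ 1, so λ ≡ 23.
  x = λ² - 23 - 15 = 529 - 38 ≡ 18; y = λ·(23 - 18) - 3 ≡ 26. → (18, 26)
5P: (18, 26) + (15, 34). λ = (34 - 26)/(15 - 18) ≡ 8/40 mod 43. 40⁻¹ ≡ 14 (mod 43), so λ ≡ 26.
  x = λ² - 18 - 15 = 676 - 33 ≡ 41; y = λ·(18 - 41) - 26 ≡ 21. → (41, 21)
6P: (41, 21) + (15, 34). λ = (34 - 21)/(15 - 41) ≡ 13/17 mod 43. 17⁻¹ ≡ 38 (mod 43), so λ ≡ 21.
  x = λ² - 41 - 15 = 441 - 56 ≡ 41; y = λ·(41 - 41) - 21 ≡ 22. → (41, 22)
7P: (41, 22) + (15, 34). λ = (34 - 22)/(15 - 41) ≡ 12/17 mod 43. 17⁻¹ ≡ 38 (mod 43), so λ ≡ 26.
  x = λ² - 41 - 15 = 676 - 56 ≡ 18; y = λ·(41 - 18) - 22 ≡ 17. → (18, 17)
8P: (18, 17) + (15, 34). λ = (34 - 17)/(15 - 18) ≡ 17/40 mod 43. 40⁻¹ ≡ 14 (mod 43) since 40·14 = 560 ≡ 1, so λ ≡ 23.
  x = λ² - 18 - 15 = 529 - 33 ≡ 23; y = λ·(18 - 23) - 17 ≡ 40. → (23, 40)
9P: (23, 40) + (15, 34). λ = (34 - 40)/(15 - 23) ≡ 37/35 mod 43. 35⁻¹ ≡ 16 (mod 43) since 35·16 = 560 ≡ 1, so λ ≡ 33.
  x = λ² - 23 - 15 = 1089 - 38 ≡ 19; y = λ·(23 - 19) - 40 ≡ 6. → (19, 6)
10P: (19, 6) + (15, 34). λ = (34 - 6)/(15 - 19) ≡ 28/39 mod 43. 39⁻¹ ≡ 32 (mod 43) since 39·32 = 1248 ≡ 1, so λ ≡ 36.
  x = λ² - 19 - 15 = 1296 - 34 ≡ 15; y = λ·(19 - 15) - 6 ≡ 9. → (15, 9)
11P: (15, 9) + (15, 34): same x and y₁ ≡ -y₂, so the sum is the point at infinity.
11P = the point at infinity, so the order is 11.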